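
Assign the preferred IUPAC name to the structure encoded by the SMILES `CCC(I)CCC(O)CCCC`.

8-iododecan-5-ol

The longest carbon chain that includes the –OH group has 10 carbons, so the parent hydride is decane.
The principal characteristic group is an alcohol (–OH), named with the suffix -ol.
Choose the numbering such that numbering from this end puts the hydroxyl group at C-5 rather than C-6.
This places the hydroxyl at C-5; an iodo group at C-8.
Putting it together: 8-iododecan-5-ol.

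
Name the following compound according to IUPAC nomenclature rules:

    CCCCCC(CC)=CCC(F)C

5-ethyl-2-fluorodec-4-ene

The longest chain bearing the multiple bond is 10 carbons long (decane).
There is one C=C double bond, indicated by the ending -ene.
Number the chain so that numbering from this end puts the double bond at C-4 rather than C-6.
This places the double bond between C-4 and C-5; an ethyl group at C-5; a fluoro group at C-2.
Substituent prefixes are cited in alphabetical order (multiplying prefixes like di-/tri- are ignored for ordering).
The name is 5-ethyl-2-fluorodec-4-ene.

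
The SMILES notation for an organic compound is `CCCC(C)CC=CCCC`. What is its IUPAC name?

7-methyldec-4-ene

The longest chain bearing the multiple bond is 10 carbons long (decane).
The chain contains a C=C double bond, so the unsaturation ending is -ene.
Choose the numbering such that numbering from this end puts the double bond at C-4 rather than C-6.
This places the double bond between C-4 and C-5; a methyl group at C-7.
Putting it together: 7-methyldec-4-ene.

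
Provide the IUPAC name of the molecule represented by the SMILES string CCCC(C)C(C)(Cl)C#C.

3-chloro-3,4-dimethylhept-1-yne

The longest chain bearing the multiple bond is 7 carbons long (heptane).
The chain contains a C≡C triple bond, so the unsaturation ending is -yne.
Choose the numbering such that numbering from this end puts the triple bond at C-1 rather than C-6.
With this numbering: the triple bond between C-1 and C-2; a chloro group at C-3; methyl groups at C-3 and C-4.
The substituents are ordered alphabetically, ignoring any di-/tri- multipliers.
Putting it together: 3-chloro-3,4-dimethylhept-1-yne.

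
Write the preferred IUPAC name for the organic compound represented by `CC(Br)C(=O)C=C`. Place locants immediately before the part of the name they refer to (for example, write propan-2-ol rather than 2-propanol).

4-bromopent-1-en-3-one

Counting along the main chain through the carbonyl and the multiple bond gives 5 carbons: the parent is pentane.
The principal characteristic group is a ketone (C=O on an internal carbon), named with the suffix -one.
The chain contains a C=C double bond, so the unsaturation ending is -ene.
Choose the numbering such that numbering from this end puts the double bond at C-1 rather than C-4.
That gives the carbonyl at C-3; the double bond between C-1 and C-2; a bromo group at C-4.
Putting it together: 4-bromopent-1-en-3-one.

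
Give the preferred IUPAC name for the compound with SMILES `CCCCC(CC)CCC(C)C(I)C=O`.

The longest carbon chain that includes the –CHO group has 10 carbons, so the parent hydride is decane.
An aldehyde (terminal –CHO) is the principal characteristic group, giving the suffix -al.
Number the chain so that the aldehyde carbon is C-1 by definition.
This places an ethyl group at C-6; an iodo group at C-2; a methyl group at C-3.
Prefixes are listed alphabetically: ethyl, iodo, methyl.
Putting it together: 6-ethyl-2-iodo-3-methyldecanal.

6-ethyl-2-iodo-3-methyldecanal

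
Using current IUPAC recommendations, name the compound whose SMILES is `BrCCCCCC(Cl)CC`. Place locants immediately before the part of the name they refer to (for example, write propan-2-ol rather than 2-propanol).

The longest carbon chain is 8 atoms: the parent is octane.
Number the chain so that the substituent locant set {1,6} is lower than {3,8} at the first point of difference.
This places a bromo group at C-1; a chloro group at C-6.
Prefixes are listed alphabetically: bromo, chloro.
Assembling the pieces gives 1-bromo-6-chlorooctane.

1-bromo-6-chlorooctane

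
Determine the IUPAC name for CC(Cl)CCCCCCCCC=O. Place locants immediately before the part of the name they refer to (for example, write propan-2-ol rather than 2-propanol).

10-chloroundecanal

Counting along the main chain through the –CHO group gives 11 carbons: the parent is undecane.
The highest-priority functional group is an aldehyde (terminal –CHO), so the name ends in -al.
The numbering direction is chosen so that the aldehyde carbon is C-1 by definition.
This places a chloro group at C-10.
The name is 10-chloroundecanal.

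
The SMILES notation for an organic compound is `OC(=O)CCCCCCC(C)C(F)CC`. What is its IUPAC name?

9-fluoro-8-methylundecanoic acid

The longest carbon chain that includes the –COOH group has 11 carbons, so the parent hydride is undecane.
The principal characteristic group is a carboxylic acid (terminal –COOH), named with the suffix -oic acid.
The numbering direction is chosen so that the carboxylic acid carbon is C-1 by definition.
That gives a fluoro group at C-9; a methyl group at C-8.
The substituents are ordered alphabetically, ignoring any di-/tri- multipliers.
The name is 9-fluoro-8-methylundecanoic acid.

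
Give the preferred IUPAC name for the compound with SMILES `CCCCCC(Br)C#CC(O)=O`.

Counting along the main chain through the –COOH group and the multiple bond gives 9 carbons: the parent is nonane.
The highest-priority functional group is a carboxylic acid (terminal –COOH), so the name ends in -oic acid.
There is one C≡C triple bond, indicated by the ending -yne.
Number the chain so that the carboxylic acid carbon is C-1 by definition.
With this numbering: the triple bond between C-2 and C-3; a bromo group at C-4.
The name is 4-bromonon-2-ynoic acid.

4-bromonon-2-ynoic acid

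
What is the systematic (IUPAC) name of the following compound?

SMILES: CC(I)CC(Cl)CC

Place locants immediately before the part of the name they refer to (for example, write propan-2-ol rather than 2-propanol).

4-chloro-2-iodohexane

The longest continuous carbon chain has 6 atoms, so the parent hydride is hexane.
The numbering direction is chosen so that the substituent locant set {2,4} is lower than {3,5} at the first point of difference.
This places a chloro group at C-4; an iodo group at C-2.
Substituent prefixes are cited in alphabetical order (multiplying prefixes like di-/tri- are ignored for ordering).
Assembling the pieces gives 4-chloro-2-iodohexane.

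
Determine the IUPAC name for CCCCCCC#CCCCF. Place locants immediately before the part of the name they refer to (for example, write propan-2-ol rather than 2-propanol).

1-fluoroundec-4-yne

Counting along the main chain through the multiple bond gives 11 carbons: the parent is undecane.
A C≡C triple bond in the chain gives the infix -yne-.
Choose the numbering such that numbering from this end puts the triple bond at C-4 rather than C-7.
That gives the triple bond between C-4 and C-5; a fluoro group at C-1.
The name is 1-fluoroundec-4-yne.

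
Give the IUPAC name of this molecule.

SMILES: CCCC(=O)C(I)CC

Counting along the main chain through the carbonyl gives 7 carbons: the parent is heptane.
The highest-priority functional group is a ketone (C=O on an internal carbon), so the name ends in -one.
Choose the numbering such that the substituent locant set {3} is lower than {5} at the first point of difference.
That gives the carbonyl at C-4; an iodo group at C-3.
The name is 3-iodoheptan-4-one.

3-iodoheptan-4-one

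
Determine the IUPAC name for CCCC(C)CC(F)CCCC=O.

5-fluoro-7-methyldecanal

The longest carbon chain that includes the –CHO group has 10 carbons, so the parent hydride is decane.
The highest-priority functional group is an aldehyde (terminal –CHO), so the name ends in -al.
The numbering direction is chosen so that the aldehyde carbon is C-1 by definition.
With this numbering: a fluoro group at C-5; a methyl group at C-7.
Prefixes are listed alphabetically: fluoro, methyl.
The name is 5-fluoro-7-methyldecanal.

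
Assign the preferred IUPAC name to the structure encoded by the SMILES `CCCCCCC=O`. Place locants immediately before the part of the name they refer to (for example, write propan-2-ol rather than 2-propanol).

heptanal

Counting along the main chain through the –CHO group gives 7 carbons: the parent is heptane.
An aldehyde (terminal –CHO) is the principal characteristic group, giving the suffix -al.
Choose the numbering such that the aldehyde carbon is C-1 by definition.
Assembling the pieces gives heptanal.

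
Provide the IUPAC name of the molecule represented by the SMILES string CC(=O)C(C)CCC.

The longest carbon chain that includes the carbonyl has 6 carbons, so the parent hydride is hexane.
A ketone (C=O on an internal carbon) is the principal characteristic group, giving the suffix -one.
Number the chain so that numbering from this end puts the carbonyl group at C-2 rather than C-5.
That gives the carbonyl at C-2; a methyl group at C-3.
The name is 3-methylhexan-2-one.

3-methylhexan-2-one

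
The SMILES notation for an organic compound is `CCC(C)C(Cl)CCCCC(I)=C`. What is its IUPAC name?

7-chloro-2-iodo-8-methyldec-1-ene

The longest chain bearing the multiple bond is 10 carbons long (decane).
The chain contains a C=C double bond, so the unsaturation ending is -ene.
Choose the numbering such that numbering from this end puts the double bond at C-1 rather than C-9.
With this numbering: the double bond between C-1 and C-2; a chloro group at C-7; an iodo group at C-2; a methyl group at C-8.
Substituent prefixes are cited in alphabetical order (multiplying prefixes like di-/tri- are ignored for ordering).
The name is 7-chloro-2-iodo-8-methyldec-1-ene.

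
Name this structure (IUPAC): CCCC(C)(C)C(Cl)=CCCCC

5-chloro-4,4-dimethyldec-5-ene

The longest chain bearing the multiple bond is 10 carbons long (decane).
The chain contains a C=C double bond, so the unsaturation ending is -ene.
Number the chain so that the substituent locant set {4,4,5} is lower than {6,7,7} at the first point of difference.
That gives the double bond between C-5 and C-6; a chloro group at C-5; two methyl groups at C-4.
The substituents are ordered alphabetically, ignoring any di-/tri- multipliers.
Assembling the pieces gives 5-chloro-4,4-dimethyldec-5-ene.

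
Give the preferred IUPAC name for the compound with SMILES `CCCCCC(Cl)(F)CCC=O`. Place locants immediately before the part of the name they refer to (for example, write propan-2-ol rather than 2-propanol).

Counting along the main chain through the –CHO group gives 9 carbons: the parent is nonane.
The principal characteristic group is an aldehyde (terminal –CHO), named with the suffix -al.
Choose the numbering such that the aldehyde carbon is C-1 by definition.
With this numbering: a chloro group at C-4; a fluoro group at C-4.
The substituents are ordered alphabetically, ignoring any di-/tri- multipliers.
Putting it together: 4-chloro-4-fluorononanal.

4-chloro-4-fluorononanal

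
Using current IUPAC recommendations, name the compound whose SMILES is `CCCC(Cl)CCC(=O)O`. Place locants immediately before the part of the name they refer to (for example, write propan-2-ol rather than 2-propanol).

The longest chain bearing the –COOH group is 7 carbons long (heptane).
A carboxylic acid (terminal –COOH) is the principal characteristic group, giving the suffix -oic acid.
Choose the numbering such that the carboxylic acid carbon is C-1 by definition.
That gives a chloro group at C-4.
The name is 4-chloroheptanoic acid.

4-chloroheptanoic acid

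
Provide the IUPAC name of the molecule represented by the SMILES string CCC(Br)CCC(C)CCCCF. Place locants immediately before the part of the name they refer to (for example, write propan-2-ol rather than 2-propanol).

8-bromo-1-fluoro-5-methyldecane

The parent chain contains 10 carbons (decane).
The numbering direction is chosen so that the substituent locant set {1,5,8} is lower than {3,6,10} at the first point of difference.
This places a bromo group at C-8; a fluoro group at C-1; a methyl group at C-5.
Substituent prefixes are cited in alphabetical order (multiplying prefixes like di-/tri- are ignored for ordering).
The name is 8-bromo-1-fluoro-5-methyldecane.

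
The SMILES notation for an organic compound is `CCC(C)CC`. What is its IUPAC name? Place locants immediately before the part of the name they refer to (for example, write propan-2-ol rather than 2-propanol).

3-methylpentane

The longest carbon chain is 5 atoms: the parent is pentane.
Both numbering directions give the same locant set; either may be used.
This places a methyl group at C-3.
Assembling the pieces gives 3-methylpentane.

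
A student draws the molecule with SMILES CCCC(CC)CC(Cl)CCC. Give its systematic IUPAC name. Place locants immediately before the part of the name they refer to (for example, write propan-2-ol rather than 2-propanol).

The longest carbon chain is 9 atoms: the parent is nonane.
Number the chain so that the locant sets are identical either way, so the alphabetically earlier chloro substituent takes the lower locant (4 rather than 6).
This places a chloro group at C-4; an ethyl group at C-6.
Substituent prefixes are cited in alphabetical order (multiplying prefixes like di-/tri- are ignored for ordering).
Assembling the pieces gives 4-chloro-6-ethylnonane.

4-chloro-6-ethylnonane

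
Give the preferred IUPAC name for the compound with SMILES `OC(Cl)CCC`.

1-chlorobutan-1-ol

The longest chain bearing the –OH group is 4 carbons long (butane).
The principal characteristic group is an alcohol (–OH), named with the suffix -ol.
Choose the numbering such that numbering from this end puts the hydroxyl group at C-1 rather than C-4.
With this numbering: the hydroxyl at C-1; a chloro group at C-1.
The name is 1-chlorobutan-1-ol.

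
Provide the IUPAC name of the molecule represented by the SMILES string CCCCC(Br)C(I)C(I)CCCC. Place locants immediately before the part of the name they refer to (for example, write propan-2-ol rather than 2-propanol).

The longest continuous carbon chain has 11 atoms, so the parent hydride is undecane.
Number the chain so that the locant sets are identical either way, so the alphabetically earlier bromo substituent takes the lower locant (5 rather than 7).
With this numbering: a bromo group at C-5; iodo groups at C-6 and C-7.
The substituents are ordered alphabetically, ignoring any di-/tri- multipliers.
Putting it together: 5-bromo-6,7-diiodoundecane.

5-bromo-6,7-diiodoundecane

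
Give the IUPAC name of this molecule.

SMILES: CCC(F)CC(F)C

The parent chain contains 6 carbons (hexane).
The numbering direction is chosen so that the substituent locant set {2,4} is lower than {3,5} at the first point of difference.
That gives fluoro groups at C-2 and C-4.
Putting it together: 2,4-difluorohexane.

2,4-difluorohexane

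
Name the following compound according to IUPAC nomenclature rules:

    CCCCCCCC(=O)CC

The longest chain bearing the carbonyl is 10 carbons long (decane).
The principal characteristic group is a ketone (C=O on an internal carbon), named with the suffix -one.
Number the chain so that numbering from this end puts the carbonyl group at C-3 rather than C-8.
With this numbering: the carbonyl at C-3.
Putting it together: decan-3-one.

decan-3-one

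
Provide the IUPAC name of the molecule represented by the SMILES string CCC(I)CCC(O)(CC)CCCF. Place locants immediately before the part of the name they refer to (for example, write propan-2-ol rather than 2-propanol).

The longest chain bearing the –OH group is 9 carbons long (nonane).
The principal characteristic group is an alcohol (–OH), named with the suffix -ol.
Choose the numbering such that numbering from this end puts the hydroxyl group at C-4 rather than C-6.
With this numbering: the hydroxyl at C-4; an ethyl group at C-4; a fluoro group at C-1; an iodo group at C-7.
The substituents are ordered alphabetically, ignoring any di-/tri- multipliers.
Assembling the pieces gives 4-ethyl-1-fluoro-7-iodononan-4-ol.

4-ethyl-1-fluoro-7-iodononan-4-ol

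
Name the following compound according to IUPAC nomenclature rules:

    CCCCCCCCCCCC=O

dodecanal

The longest carbon chain that includes the –CHO group has 12 carbons, so the parent hydride is dodecane.
The principal characteristic group is an aldehyde (terminal –CHO), named with the suffix -al.
Number the chain so that the aldehyde carbon is C-1 by definition.
The name is dodecanal.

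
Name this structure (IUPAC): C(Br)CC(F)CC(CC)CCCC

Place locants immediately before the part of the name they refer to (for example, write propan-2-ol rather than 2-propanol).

1-bromo-5-ethyl-3-fluorononane

The longest continuous carbon chain has 9 atoms, so the parent hydride is nonane.
Choose the numbering such that the substituent locant set {1,3,5} is lower than {5,7,9} at the first point of difference.
With this numbering: a bromo group at C-1; an ethyl group at C-5; a fluoro group at C-3.
Substituent prefixes are cited in alphabetical order (multiplying prefixes like di-/tri- are ignored for ordering).
The name is 1-bromo-5-ethyl-3-fluorononane.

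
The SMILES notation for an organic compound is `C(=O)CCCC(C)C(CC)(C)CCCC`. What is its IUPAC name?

Counting along the main chain through the –CHO group gives 10 carbons: the parent is decane.
The principal characteristic group is an aldehyde (terminal –CHO), named with the suffix -al.
The numbering direction is chosen so that the aldehyde carbon is C-1 by definition.
This places an ethyl group at C-6; methyl groups at C-5 and C-6.
The substituents are ordered alphabetically, ignoring any di-/tri- multipliers.
The name is 6-ethyl-5,6-dimethyldecanal.

6-ethyl-5,6-dimethyldecanal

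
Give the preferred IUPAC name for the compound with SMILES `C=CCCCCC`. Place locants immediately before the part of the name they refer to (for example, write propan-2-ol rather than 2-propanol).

The longest carbon chain that includes the multiple bond has 7 carbons, so the parent hydride is heptane.
The chain contains a C=C double bond, so the unsaturation ending is -ene.
Number the chain so that numbering from this end puts the double bond at C-1 rather than C-6.
This places the double bond between C-1 and C-2.
Putting it together: hept-1-ene.

hept-1-ene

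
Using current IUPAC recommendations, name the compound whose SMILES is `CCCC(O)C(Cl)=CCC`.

5-chlorooct-5-en-4-ol

Counting along the main chain through the –OH group and the multiple bond gives 8 carbons: the parent is octane.
An alcohol (–OH) is the principal characteristic group, giving the suffix -ol.
There is one C=C double bond, indicated by the ending -ene.
Choose the numbering such that numbering from this end puts the hydroxyl group at C-4 rather than C-5.
With this numbering: the hydroxyl at C-4; the double bond between C-5 and C-6; a chloro group at C-5.
The name is 5-chlorooct-5-en-4-ol.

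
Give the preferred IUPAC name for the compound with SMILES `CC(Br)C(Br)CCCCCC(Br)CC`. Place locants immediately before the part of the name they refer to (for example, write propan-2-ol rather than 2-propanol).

The longest carbon chain is 11 atoms: the parent is undecane.
Number the chain so that the substituent locant set {2,3,9} is lower than {3,9,10} at the first point of difference.
That gives bromo groups at C-2 and C-3 and C-9.
Assembling the pieces gives 2,3,9-tribromoundecane.

2,3,9-tribromoundecane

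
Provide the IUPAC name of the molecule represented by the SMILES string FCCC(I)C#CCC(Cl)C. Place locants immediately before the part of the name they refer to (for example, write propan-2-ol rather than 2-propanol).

7-chloro-1-fluoro-3-iodooct-4-yne

Counting along the main chain through the multiple bond gives 8 carbons: the parent is octane.
The chain contains a C≡C triple bond, so the unsaturation ending is -yne.
Number the chain so that the substituent locant set {1,3,7} is lower than {2,6,8} at the first point of difference.
This places the triple bond between C-4 and C-5; a chloro group at C-7; a fluoro group at C-1; an iodo group at C-3.
The substituents are ordered alphabetically, ignoring any di-/tri- multipliers.
Assembling the pieces gives 7-chloro-1-fluoro-3-iodooct-4-yne.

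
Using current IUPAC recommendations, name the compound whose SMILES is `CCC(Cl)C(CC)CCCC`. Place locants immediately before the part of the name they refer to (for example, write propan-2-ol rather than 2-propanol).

3-chloro-4-ethyloctane

The parent chain contains 8 carbons (octane).
The numbering direction is chosen so that the substituent locant set {3,4} is lower than {5,6} at the first point of difference.
With this numbering: a chloro group at C-3; an ethyl group at C-4.
The substituents are ordered alphabetically, ignoring any di-/tri- multipliers.
Putting it together: 3-chloro-4-ethyloctane.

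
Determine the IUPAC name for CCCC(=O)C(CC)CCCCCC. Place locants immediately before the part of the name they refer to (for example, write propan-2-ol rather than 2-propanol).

The longest chain bearing the carbonyl is 11 carbons long (undecane).
The principal characteristic group is a ketone (C=O on an internal carbon), named with the suffix -one.
Number the chain so that numbering from this end puts the carbonyl group at C-4 rather than C-8.
That gives the carbonyl at C-4; an ethyl group at C-5.
Assembling the pieces gives 5-ethylundecan-4-one.

5-ethylundecan-4-one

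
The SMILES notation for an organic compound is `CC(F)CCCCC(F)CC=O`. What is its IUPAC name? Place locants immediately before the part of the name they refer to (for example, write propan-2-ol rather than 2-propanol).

3,8-difluorononanal

The longest chain bearing the –CHO group is 9 carbons long (nonane).
An aldehyde (terminal –CHO) is the principal characteristic group, giving the suffix -al.
The numbering direction is chosen so that the aldehyde carbon is C-1 by definition.
With this numbering: fluoro groups at C-3 and C-8.
Assembling the pieces gives 3,8-difluorononanal.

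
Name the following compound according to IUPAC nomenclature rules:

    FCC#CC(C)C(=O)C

The longest chain bearing the carbonyl and the multiple bond is 6 carbons long (hexane).
A ketone (C=O on an internal carbon) is the principal characteristic group, giving the suffix -one.
The chain contains a C≡C triple bond, so the unsaturation ending is -yne.
The numbering direction is chosen so that numbering from this end puts the carbonyl group at C-2 rather than C-5.
With this numbering: the carbonyl at C-2; the triple bond between C-4 and C-5; a fluoro group at C-6; a methyl group at C-3.
The substituents are ordered alphabetically, ignoring any di-/tri- multipliers.
Assembling the pieces gives 6-fluoro-3-methylhex-4-yn-2-one.

6-fluoro-3-methylhex-4-yn-2-one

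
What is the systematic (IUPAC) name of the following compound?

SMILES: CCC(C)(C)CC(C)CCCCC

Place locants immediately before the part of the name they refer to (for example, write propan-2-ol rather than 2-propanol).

3,3,5-trimethyldecane

The longest carbon chain is 10 atoms: the parent is decane.
Number the chain so that the substituent locant set {3,3,5} is lower than {6,8,8} at the first point of difference.
This places methyl groups at C-3 (×2) and C-5.
The name is 3,3,5-trimethyldecane.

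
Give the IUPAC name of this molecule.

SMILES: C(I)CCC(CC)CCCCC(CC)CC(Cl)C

The longest continuous carbon chain has 12 atoms, so the parent hydride is dodecane.
Choose the numbering such that the substituent locant set {1,4,9,11} is lower than {2,4,9,12} at the first point of difference.
With this numbering: a chloro group at C-11; ethyl groups at C-4 and C-9; an iodo group at C-1.
The substituents are ordered alphabetically, ignoring any di-/tri- multipliers.
Assembling the pieces gives 11-chloro-4,9-diethyl-1-iodododecane.

11-chloro-4,9-diethyl-1-iodododecane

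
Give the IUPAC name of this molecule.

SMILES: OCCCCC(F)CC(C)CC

The longest chain bearing the –OH group is 9 carbons long (nonane).
The highest-priority functional group is an alcohol (–OH), so the name ends in -ol.
Choose the numbering such that numbering from this end puts the hydroxyl group at C-1 rather than C-9.
That gives the hydroxyl at C-1; a fluoro group at C-5; a methyl group at C-7.
Substituent prefixes are cited in alphabetical order (multiplying prefixes like di-/tri- are ignored for ordering).
Putting it together: 5-fluoro-7-methylnonan-1-ol.

5-fluoro-7-methylnonan-1-ol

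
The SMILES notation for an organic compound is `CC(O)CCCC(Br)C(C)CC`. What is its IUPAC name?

The longest carbon chain that includes the –OH group has 9 carbons, so the parent hydride is nonane.
The principal characteristic group is an alcohol (–OH), named with the suffix -ol.
The numbering direction is chosen so that numbering from this end puts the hydroxyl group at C-2 rather than C-8.
This places the hydroxyl at C-2; a bromo group at C-6; a methyl group at C-7.
Substituent prefixes are cited in alphabetical order (multiplying prefixes like di-/tri- are ignored for ordering).
Putting it together: 6-bromo-7-methylnonan-2-ol.

6-bromo-7-methylnonan-2-ol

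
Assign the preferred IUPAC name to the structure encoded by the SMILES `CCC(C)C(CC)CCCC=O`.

5-ethyl-6-methyloctanal

The longest carbon chain that includes the –CHO group has 8 carbons, so the parent hydride is octane.
The highest-priority functional group is an aldehyde (terminal –CHO), so the name ends in -al.
Number the chain so that the aldehyde carbon is C-1 by definition.
That gives an ethyl group at C-5; a methyl group at C-6.
Prefixes are listed alphabetically: ethyl, methyl.
Assembling the pieces gives 5-ethyl-6-methyloctanal.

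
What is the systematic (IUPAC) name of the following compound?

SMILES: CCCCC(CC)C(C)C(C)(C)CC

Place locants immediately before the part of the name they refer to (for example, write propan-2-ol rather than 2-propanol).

The longest carbon chain is 9 atoms: the parent is nonane.
The numbering direction is chosen so that the substituent locant set {3,3,4,5} is lower than {5,6,7,7} at the first point of difference.
That gives an ethyl group at C-5; methyl groups at C-3 (×2) and C-4.
Substituent prefixes are cited in alphabetical order (multiplying prefixes like di-/tri- are ignored for ordering).
Assembling the pieces gives 5-ethyl-3,3,4-trimethylnonane.

5-ethyl-3,3,4-trimethylnonane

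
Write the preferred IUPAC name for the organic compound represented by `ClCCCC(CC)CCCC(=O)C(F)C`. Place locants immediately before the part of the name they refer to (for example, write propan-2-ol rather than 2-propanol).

10-chloro-7-ethyl-2-fluorodecan-3-one

The longest carbon chain that includes the carbonyl has 10 carbons, so the parent hydride is decane.
The highest-priority functional group is a ketone (C=O on an internal carbon), so the name ends in -one.
The numbering direction is chosen so that numbering from this end puts the carbonyl group at C-3 rather than C-8.
That gives the carbonyl at C-3; a chloro group at C-10; an ethyl group at C-7; a fluoro group at C-2.
Substituent prefixes are cited in alphabetical order (multiplying prefixes like di-/tri- are ignored for ordering).
The name is 10-chloro-7-ethyl-2-fluorodecan-3-one.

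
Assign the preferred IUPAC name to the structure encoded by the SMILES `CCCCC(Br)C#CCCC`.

The longest chain bearing the multiple bond is 10 carbons long (decane).
A C≡C triple bond in the chain gives the infix -yne-.
The numbering direction is chosen so that numbering from this end puts the triple bond at C-4 rather than C-6.
That gives the triple bond between C-4 and C-5; a bromo group at C-6.
The name is 6-bromodec-4-yne.

6-bromodec-4-yne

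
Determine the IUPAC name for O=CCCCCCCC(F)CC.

8-fluorodecanal

The longest chain bearing the –CHO group is 10 carbons long (decane).
The highest-priority functional group is an aldehyde (terminal –CHO), so the name ends in -al.
Number the chain so that the aldehyde carbon is C-1 by definition.
This places a fluoro group at C-8.
Assembling the pieces gives 8-fluorodecanal.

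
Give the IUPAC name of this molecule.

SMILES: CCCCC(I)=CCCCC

5-iododec-5-ene

The longest carbon chain that includes the multiple bond has 10 carbons, so the parent hydride is decane.
A C=C double bond in the chain gives the infix -ene-.
The numbering direction is chosen so that the substituent locant set {5} is lower than {6} at the first point of difference.
With this numbering: the double bond between C-5 and C-6; an iodo group at C-5.
The name is 5-iododec-5-ene.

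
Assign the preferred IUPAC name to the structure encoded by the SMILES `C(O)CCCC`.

Counting along the main chain through the –OH group gives 5 carbons: the parent is pentane.
An alcohol (–OH) is the principal characteristic group, giving the suffix -ol.
Choose the numbering such that numbering from this end puts the hydroxyl group at C-1 rather than C-5.
That gives the hydroxyl at C-1.
Putting it together: pentan-1-ol.

pentan-1-ol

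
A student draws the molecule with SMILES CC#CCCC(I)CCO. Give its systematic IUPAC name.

3-iodooct-6-yn-1-ol

Counting along the main chain through the –OH group and the multiple bond gives 8 carbons: the parent is octane.
The principal characteristic group is an alcohol (–OH), named with the suffix -ol.
There is one C≡C triple bond, indicated by the ending -yne.
Choose the numbering such that numbering from this end puts the hydroxyl group at C-1 rather than C-8.
With this numbering: the hydroxyl at C-1; the triple bond between C-6 and C-7; an iodo group at C-3.
Putting it together: 3-iodooct-6-yn-1-ol.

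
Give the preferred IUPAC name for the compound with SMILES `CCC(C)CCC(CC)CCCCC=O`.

6-ethyl-9-methylundecanal

Counting along the main chain through the –CHO group gives 11 carbons: the parent is undecane.
The principal characteristic group is an aldehyde (terminal –CHO), named with the suffix -al.
Choose the numbering such that the aldehyde carbon is C-1 by definition.
This places an ethyl group at C-6; a methyl group at C-9.
Substituent prefixes are cited in alphabetical order (multiplying prefixes like di-/tri- are ignored for ordering).
Assembling the pieces gives 6-ethyl-9-methylundecanal.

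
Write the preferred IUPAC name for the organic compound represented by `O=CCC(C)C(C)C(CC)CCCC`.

5-ethyl-3,4-dimethylnonanal

Counting along the main chain through the –CHO group gives 9 carbons: the parent is nonane.
The principal characteristic group is an aldehyde (terminal –CHO), named with the suffix -al.
Number the chain so that the aldehyde carbon is C-1 by definition.
With this numbering: an ethyl group at C-5; methyl groups at C-3 and C-4.
Substituent prefixes are cited in alphabetical order (multiplying prefixes like di-/tri- are ignored for ordering).
The name is 5-ethyl-3,4-dimethylnonanal.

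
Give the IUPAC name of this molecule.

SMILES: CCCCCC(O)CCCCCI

The longest carbon chain that includes the –OH group has 11 carbons, so the parent hydride is undecane.
An alcohol (–OH) is the principal characteristic group, giving the suffix -ol.
The numbering direction is chosen so that the substituent locant set {1} is lower than {11} at the first point of difference.
With this numbering: the hydroxyl at C-6; an iodo group at C-1.
Assembling the pieces gives 1-iodoundecan-6-ol.

1-iodoundecan-6-ol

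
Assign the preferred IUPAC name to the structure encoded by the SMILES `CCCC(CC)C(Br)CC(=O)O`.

The longest chain bearing the –COOH group is 7 carbons long (heptane).
The highest-priority functional group is a carboxylic acid (terminal –COOH), so the name ends in -oic acid.
Choose the numbering such that the carboxylic acid carbon is C-1 by definition.
That gives a bromo group at C-3; an ethyl group at C-4.
Substituent prefixes are cited in alphabetical order (multiplying prefixes like di-/tri- are ignored for ordering).
Assembling the pieces gives 3-bromo-4-ethylheptanoic acid.

3-bromo-4-ethylheptanoic acid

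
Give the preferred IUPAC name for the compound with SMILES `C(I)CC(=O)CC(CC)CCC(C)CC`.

5-ethyl-1-iodo-8-methyldecan-3-one

The longest carbon chain that includes the carbonyl has 10 carbons, so the parent hydride is decane.
The principal characteristic group is a ketone (C=O on an internal carbon), named with the suffix -one.
Number the chain so that numbering from this end puts the carbonyl group at C-3 rather than C-8.
With this numbering: the carbonyl at C-3; an ethyl group at C-5; an iodo group at C-1; a methyl group at C-8.
Prefixes are listed alphabetically: ethyl, iodo, methyl.
Assembling the pieces gives 5-ethyl-1-iodo-8-methyldecan-3-one.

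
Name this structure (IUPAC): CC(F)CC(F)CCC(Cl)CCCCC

The longest continuous carbon chain has 12 atoms, so the parent hydride is dodecane.
Choose the numbering such that the substituent locant set {2,4,7} is lower than {6,9,11} at the first point of difference.
That gives a chloro group at C-7; fluoro groups at C-2 and C-4.
The substituents are ordered alphabetically, ignoring any di-/tri- multipliers.
The name is 7-chloro-2,4-difluorododecane.

7-chloro-2,4-difluorododecane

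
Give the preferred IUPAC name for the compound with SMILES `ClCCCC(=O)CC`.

6-chlorohexan-3-one

Counting along the main chain through the carbonyl gives 6 carbons: the parent is hexane.
The principal characteristic group is a ketone (C=O on an internal carbon), named with the suffix -one.
Choose the numbering such that numbering from this end puts the carbonyl group at C-3 rather than C-4.
With this numbering: the carbonyl at C-3; a chloro group at C-6.
Putting it together: 6-chlorohexan-3-one.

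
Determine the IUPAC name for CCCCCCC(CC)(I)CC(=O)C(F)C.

The longest chain bearing the carbonyl is 11 carbons long (undecane).
A ketone (C=O on an internal carbon) is the principal characteristic group, giving the suffix -one.
Choose the numbering such that numbering from this end puts the carbonyl group at C-3 rather than C-9.
This places the carbonyl at C-3; an ethyl group at C-5; a fluoro group at C-2; an iodo group at C-5.
Substituent prefixes are cited in alphabetical order (multiplying prefixes like di-/tri- are ignored for ordering).
Assembling the pieces gives 5-ethyl-2-fluoro-5-iodoundecan-3-one.

5-ethyl-2-fluoro-5-iodoundecan-3-one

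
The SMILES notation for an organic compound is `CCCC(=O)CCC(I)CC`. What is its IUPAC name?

The longest carbon chain that includes the carbonyl has 9 carbons, so the parent hydride is nonane.
The highest-priority functional group is a ketone (C=O on an internal carbon), so the name ends in -one.
Choose the numbering such that numbering from this end puts the carbonyl group at C-4 rather than C-6.
This places the carbonyl at C-4; an iodo group at C-7.
Assembling the pieces gives 7-iodononan-4-one.

7-iodononan-4-one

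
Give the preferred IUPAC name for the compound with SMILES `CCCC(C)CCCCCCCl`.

The longest carbon chain is 10 atoms: the parent is decane.
Choose the numbering such that the substituent locant set {1,7} is lower than {4,10} at the first point of difference.
That gives a chloro group at C-1; a methyl group at C-7.
The substituents are ordered alphabetically, ignoring any di-/tri- multipliers.
Putting it together: 1-chloro-7-methyldecane.

1-chloro-7-methyldecane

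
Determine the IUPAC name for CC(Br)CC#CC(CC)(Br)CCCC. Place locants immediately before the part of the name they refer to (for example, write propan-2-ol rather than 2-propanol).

The longest chain bearing the multiple bond is 10 carbons long (decane).
The chain contains a C≡C triple bond, so the unsaturation ending is -yne.
Choose the numbering such that numbering from this end puts the triple bond at C-4 rather than C-6.
With this numbering: the triple bond between C-4 and C-5; bromo groups at C-2 and C-6; an ethyl group at C-6.
Prefixes are listed alphabetically: bromo, ethyl.
Putting it together: 2,6-dibromo-6-ethyldec-4-yne.

2,6-dibromo-6-ethyldec-4-yne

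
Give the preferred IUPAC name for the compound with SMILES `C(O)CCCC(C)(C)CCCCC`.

The longest chain bearing the –OH group is 10 carbons long (decane).
An alcohol (–OH) is the principal characteristic group, giving the suffix -ol.
Choose the numbering such that numbering from this end puts the hydroxyl group at C-1 rather than C-10.
With this numbering: the hydroxyl at C-1; two methyl groups at C-5.
The name is 5,5-dimethyldecan-1-ol.

5,5-dimethyldecan-1-ol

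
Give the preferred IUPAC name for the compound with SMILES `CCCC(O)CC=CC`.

Counting along the main chain through the –OH group and the multiple bond gives 8 carbons: the parent is octane.
The highest-priority functional group is an alcohol (–OH), so the name ends in -ol.
The chain contains a C=C double bond, so the unsaturation ending is -ene.
Choose the numbering such that numbering from this end puts the hydroxyl group at C-4 rather than C-5.
This places the hydroxyl at C-4; the double bond between C-6 and C-7.
The name is oct-6-en-4-ol.

oct-6-en-4-ol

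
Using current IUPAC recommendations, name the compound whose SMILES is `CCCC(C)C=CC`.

4-methylhept-2-ene

The longest chain bearing the multiple bond is 7 carbons long (heptane).
There is one C=C double bond, indicated by the ending -ene.
Choose the numbering such that numbering from this end puts the double bond at C-2 rather than C-5.
This places the double bond between C-2 and C-3; a methyl group at C-4.
Assembling the pieces gives 4-methylhept-2-ene.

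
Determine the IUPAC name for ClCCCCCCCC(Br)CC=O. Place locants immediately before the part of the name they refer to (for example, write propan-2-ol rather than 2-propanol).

3-bromo-10-chlorodecanal

The longest carbon chain that includes the –CHO group has 10 carbons, so the parent hydride is decane.
An aldehyde (terminal –CHO) is the principal characteristic group, giving the suffix -al.
Choose the numbering such that the aldehyde carbon is C-1 by definition.
With this numbering: a bromo group at C-3; a chloro group at C-10.
Prefixes are listed alphabetically: bromo, chloro.
Assembling the pieces gives 3-bromo-10-chlorodecanal.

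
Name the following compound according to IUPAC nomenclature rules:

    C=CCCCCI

6-iodohex-1-ene

Counting along the main chain through the multiple bond gives 6 carbons: the parent is hexane.
A C=C double bond in the chain gives the infix -ene-.
Number the chain so that numbering from this end puts the double bond at C-1 rather than C-5.
With this numbering: the double bond between C-1 and C-2; an iodo group at C-6.
Putting it together: 6-iodohex-1-ene.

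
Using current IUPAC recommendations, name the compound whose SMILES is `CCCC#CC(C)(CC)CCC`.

The longest chain bearing the multiple bond is 9 carbons long (nonane).
There is one C≡C triple bond, indicated by the ending -yne.
Choose the numbering such that numbering from this end puts the triple bond at C-4 rather than C-5.
With this numbering: the triple bond between C-4 and C-5; an ethyl group at C-6; a methyl group at C-6.
Substituent prefixes are cited in alphabetical order (multiplying prefixes like di-/tri- are ignored for ordering).
Assembling the pieces gives 6-ethyl-6-methylnon-4-yne.

6-ethyl-6-methylnon-4-yne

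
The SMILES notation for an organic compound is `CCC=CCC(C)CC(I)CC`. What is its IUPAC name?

Counting along the main chain through the multiple bond gives 10 carbons: the parent is decane.
There is one C=C double bond, indicated by the ending -ene.
Number the chain so that numbering from this end puts the double bond at C-3 rather than C-7.
This places the double bond between C-3 and C-4; an iodo group at C-8; a methyl group at C-6.
Prefixes are listed alphabetically: iodo, methyl.
The name is 8-iodo-6-methyldec-3-ene.

8-iodo-6-methyldec-3-ene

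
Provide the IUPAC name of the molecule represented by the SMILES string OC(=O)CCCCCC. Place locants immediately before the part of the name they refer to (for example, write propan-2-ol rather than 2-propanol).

The longest chain bearing the –COOH group is 7 carbons long (heptane).
The principal characteristic group is a carboxylic acid (terminal –COOH), named with the suffix -oic acid.
Number the chain so that the carboxylic acid carbon is C-1 by definition.
Assembling the pieces gives heptanoic acid.

heptanoic acid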